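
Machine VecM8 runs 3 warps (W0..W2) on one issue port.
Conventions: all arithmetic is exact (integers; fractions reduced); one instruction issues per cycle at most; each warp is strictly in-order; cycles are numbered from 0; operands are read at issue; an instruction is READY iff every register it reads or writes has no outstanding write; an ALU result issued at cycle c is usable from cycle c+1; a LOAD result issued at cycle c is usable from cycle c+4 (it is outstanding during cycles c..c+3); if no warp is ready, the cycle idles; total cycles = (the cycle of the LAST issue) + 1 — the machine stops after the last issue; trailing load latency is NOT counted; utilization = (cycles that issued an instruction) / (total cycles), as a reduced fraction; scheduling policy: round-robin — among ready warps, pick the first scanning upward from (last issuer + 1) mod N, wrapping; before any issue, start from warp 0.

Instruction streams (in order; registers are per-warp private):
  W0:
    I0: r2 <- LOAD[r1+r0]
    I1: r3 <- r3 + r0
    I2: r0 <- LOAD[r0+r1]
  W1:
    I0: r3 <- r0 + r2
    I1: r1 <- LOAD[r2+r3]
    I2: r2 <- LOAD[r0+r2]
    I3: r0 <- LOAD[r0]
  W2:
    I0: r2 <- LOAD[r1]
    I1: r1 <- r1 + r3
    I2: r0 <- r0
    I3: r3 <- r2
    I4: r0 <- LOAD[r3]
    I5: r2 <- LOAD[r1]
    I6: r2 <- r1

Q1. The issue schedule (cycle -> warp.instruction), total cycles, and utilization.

cycle 0: W0.I0
cycle 1: W1.I0
cycle 2: W2.I0
cycle 3: W0.I1
cycle 4: W1.I1
cycle 5: W2.I1
cycle 6: W0.I2
cycle 7: W1.I2
cycle 8: W2.I2
cycle 9: W1.I3
cycle 10: W2.I3
cycle 11: W2.I4
cycle 12: W2.I5
cycle 13: idle
cycle 14: idle
cycle 15: idle
cycle 16: W2.I6

Answer: 17 cycles, utilization 14/17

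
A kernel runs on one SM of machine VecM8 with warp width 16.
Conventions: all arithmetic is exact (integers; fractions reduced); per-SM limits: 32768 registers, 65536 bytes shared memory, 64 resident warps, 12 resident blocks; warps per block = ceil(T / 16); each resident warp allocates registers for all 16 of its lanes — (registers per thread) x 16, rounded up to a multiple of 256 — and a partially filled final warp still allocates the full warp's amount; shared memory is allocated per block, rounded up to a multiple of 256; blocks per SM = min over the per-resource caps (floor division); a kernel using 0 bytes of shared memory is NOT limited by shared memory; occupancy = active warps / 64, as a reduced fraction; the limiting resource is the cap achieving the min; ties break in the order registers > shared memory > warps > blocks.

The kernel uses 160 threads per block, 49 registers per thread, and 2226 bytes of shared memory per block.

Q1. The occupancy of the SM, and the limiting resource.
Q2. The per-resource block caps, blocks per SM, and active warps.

Answer: occupancy 15/32, limited by registers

registers: 3 blocks
shared memory: 28 blocks
warps: 6 blocks
blocks: 12 blocks

Answer: 3 blocks, 30 active warps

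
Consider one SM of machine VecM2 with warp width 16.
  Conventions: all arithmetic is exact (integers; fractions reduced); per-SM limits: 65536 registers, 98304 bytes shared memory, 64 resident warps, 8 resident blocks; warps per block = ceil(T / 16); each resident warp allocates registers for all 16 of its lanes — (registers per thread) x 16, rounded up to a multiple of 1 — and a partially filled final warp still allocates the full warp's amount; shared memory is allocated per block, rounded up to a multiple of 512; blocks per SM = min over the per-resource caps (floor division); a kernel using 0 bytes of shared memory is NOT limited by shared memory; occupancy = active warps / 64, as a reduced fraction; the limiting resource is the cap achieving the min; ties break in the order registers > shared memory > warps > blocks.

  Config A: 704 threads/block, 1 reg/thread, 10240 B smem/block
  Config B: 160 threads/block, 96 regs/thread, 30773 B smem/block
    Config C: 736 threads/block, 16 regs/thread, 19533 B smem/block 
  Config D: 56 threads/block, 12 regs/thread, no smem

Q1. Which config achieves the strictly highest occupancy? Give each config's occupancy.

occupancies: A 11/16, B 15/32, C 23/32, D 1/2

Answer: C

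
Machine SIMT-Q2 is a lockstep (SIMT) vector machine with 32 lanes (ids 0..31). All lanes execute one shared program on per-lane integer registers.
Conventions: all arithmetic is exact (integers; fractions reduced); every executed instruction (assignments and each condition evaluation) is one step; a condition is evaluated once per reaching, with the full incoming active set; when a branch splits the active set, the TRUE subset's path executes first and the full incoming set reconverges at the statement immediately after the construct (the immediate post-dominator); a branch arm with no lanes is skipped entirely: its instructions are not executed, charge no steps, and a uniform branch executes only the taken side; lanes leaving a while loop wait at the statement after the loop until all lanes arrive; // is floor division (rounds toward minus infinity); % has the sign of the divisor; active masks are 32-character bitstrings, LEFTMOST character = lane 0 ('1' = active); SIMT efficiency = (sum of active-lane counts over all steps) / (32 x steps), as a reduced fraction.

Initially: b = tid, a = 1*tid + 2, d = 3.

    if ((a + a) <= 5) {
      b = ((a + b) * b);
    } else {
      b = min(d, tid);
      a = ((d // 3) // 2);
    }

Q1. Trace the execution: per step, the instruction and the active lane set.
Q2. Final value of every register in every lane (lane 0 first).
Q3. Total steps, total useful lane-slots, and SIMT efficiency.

step 0: eval ((a + a) <= 5)          11111111111111111111111111111111
step 1: b <- ((a + b) * b)           10000000000000000000000000000000
step 2: b <- min(d, tid)             01111111111111111111111111111111
step 3: a <- ((d // 3) // 2)         01111111111111111111111111111111

Answer: 4 steps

b: 0,1,2,3,3,3,3,3,3,3,3,3,3,3,3,3,3,3,3,3,3,3,3,3,3,3,3,3,3,3,3,3
a: 2,0,0,0,0,0,0,0,0,0,0,0,0,0,0,0,0,0,0,0,0,0,0,0,0,0,0,0,0,0,0,0
d: 3,3,3,3,3,3,3,3,3,3,3,3,3,3,3,3,3,3,3,3,3,3,3,3,3,3,3,3,3,3,3,3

steps = 4; useful = 95; efficiency = 95/128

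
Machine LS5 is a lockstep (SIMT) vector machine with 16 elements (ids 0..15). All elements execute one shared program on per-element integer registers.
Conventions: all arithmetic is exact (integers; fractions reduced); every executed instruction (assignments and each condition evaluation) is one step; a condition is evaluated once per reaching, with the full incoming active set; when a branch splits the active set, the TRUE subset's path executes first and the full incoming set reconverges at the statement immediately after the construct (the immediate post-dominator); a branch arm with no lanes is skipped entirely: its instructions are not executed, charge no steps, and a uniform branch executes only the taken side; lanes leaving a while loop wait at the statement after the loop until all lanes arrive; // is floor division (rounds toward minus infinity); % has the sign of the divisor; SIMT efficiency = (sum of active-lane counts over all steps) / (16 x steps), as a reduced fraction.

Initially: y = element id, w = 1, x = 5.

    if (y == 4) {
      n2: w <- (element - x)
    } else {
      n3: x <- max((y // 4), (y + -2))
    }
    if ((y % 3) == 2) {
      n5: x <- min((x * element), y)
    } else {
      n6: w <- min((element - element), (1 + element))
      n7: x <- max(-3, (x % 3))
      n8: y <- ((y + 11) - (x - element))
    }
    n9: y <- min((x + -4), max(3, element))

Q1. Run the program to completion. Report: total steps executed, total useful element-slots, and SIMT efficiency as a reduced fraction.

Answer: 9 steps, 102 useful, 17/24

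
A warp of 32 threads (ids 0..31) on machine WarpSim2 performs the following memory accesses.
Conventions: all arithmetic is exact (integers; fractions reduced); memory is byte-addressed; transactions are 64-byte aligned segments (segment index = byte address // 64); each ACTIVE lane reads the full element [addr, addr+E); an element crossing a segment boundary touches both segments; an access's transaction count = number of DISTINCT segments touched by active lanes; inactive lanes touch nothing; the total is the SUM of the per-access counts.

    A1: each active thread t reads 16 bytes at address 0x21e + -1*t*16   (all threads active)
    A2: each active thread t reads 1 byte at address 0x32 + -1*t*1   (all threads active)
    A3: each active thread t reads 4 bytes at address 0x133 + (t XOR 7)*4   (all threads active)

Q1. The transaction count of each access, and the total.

A1: 9 transactions
A2: 1 transaction
A3: 3 transactions

Answer: 9,1,3; total 13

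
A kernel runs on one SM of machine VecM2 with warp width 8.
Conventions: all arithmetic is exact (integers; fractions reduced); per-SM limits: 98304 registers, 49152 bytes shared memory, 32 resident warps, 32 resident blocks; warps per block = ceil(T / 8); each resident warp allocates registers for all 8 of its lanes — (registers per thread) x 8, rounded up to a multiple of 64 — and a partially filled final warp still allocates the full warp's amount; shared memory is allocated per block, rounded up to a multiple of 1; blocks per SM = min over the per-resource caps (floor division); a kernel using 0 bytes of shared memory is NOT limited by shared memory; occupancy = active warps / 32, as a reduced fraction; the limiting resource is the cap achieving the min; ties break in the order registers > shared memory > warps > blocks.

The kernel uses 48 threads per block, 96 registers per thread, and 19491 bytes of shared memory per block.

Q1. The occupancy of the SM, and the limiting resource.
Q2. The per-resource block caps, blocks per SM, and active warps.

Answer: occupancy 3/8, limited by shared memory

registers: 21 blocks
shared memory: 2 blocks
warps: 5 blocks
blocks: 32 blocks

Answer: 2 blocks, 12 active warps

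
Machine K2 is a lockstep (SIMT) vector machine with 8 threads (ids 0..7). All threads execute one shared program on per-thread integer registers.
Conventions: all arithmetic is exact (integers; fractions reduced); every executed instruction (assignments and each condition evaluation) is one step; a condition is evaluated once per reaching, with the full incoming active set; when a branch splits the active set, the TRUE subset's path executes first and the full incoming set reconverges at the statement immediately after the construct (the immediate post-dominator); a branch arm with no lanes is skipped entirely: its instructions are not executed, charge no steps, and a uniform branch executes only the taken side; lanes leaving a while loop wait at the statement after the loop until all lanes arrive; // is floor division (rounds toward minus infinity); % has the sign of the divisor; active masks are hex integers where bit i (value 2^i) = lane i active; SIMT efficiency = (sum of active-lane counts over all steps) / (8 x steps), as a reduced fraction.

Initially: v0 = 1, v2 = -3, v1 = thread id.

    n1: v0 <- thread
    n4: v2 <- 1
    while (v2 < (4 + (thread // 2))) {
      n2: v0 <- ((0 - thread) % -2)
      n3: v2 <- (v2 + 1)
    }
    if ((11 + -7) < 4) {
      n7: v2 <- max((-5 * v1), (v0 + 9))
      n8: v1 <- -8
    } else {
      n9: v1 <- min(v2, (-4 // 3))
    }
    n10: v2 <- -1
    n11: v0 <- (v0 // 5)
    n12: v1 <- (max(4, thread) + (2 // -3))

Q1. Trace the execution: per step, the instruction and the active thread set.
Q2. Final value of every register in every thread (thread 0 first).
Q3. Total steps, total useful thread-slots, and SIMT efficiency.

step 0: v0 <- thread                 0xff
step 1: v2 <- 1                      0xff
step 2: eval (v2 < (4 + (thread // 2))) 0xff
step 3: v0 <- ((0 - thread) % -2)    0xff
step 4: v2 <- (v2 + 1)               0xff
step 5: eval (v2 < (4 + (thread // 2))) 0xff
step 6: v0 <- ((0 - thread) % -2)    0xff
step 7: v2 <- (v2 + 1)               0xff
step 8: eval (v2 < (4 + (thread // 2))) 0xff
step 9: v0 <- ((0 - thread) % -2)    0xff
step 10: v2 <- (v2 + 1)               0xff
step 11: eval (v2 < (4 + (thread // 2))) 0xff
step 12: v0 <- ((0 - thread) % -2)    0xfc
step 13: v2 <- (v2 + 1)               0xfc
step 14: eval (v2 < (4 + (thread // 2))) 0xfc
step 15: v0 <- ((0 - thread) % -2)    0xf0
step 16: v2 <- (v2 + 1)               0xf0
step 17: eval (v2 < (4 + (thread // 2))) 0xf0
step 18: v0 <- ((0 - thread) % -2)    0xc0
step 19: v2 <- (v2 + 1)               0xc0
step 20: eval (v2 < (4 + (thread // 2))) 0xc0
step 21: eval ((11 + -7) < 4)         0xff
step 22: v1 <- min(v2, (-4 // 3))     0xff
step 23: v2 <- -1                     0xff
step 24: v0 <- (v0 // 5)              0xff
step 25: v1 <- (max(4, thread) + (2 // -3)) 0xff

Answer: 26 steps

v0: 0,-1,0,-1,0,-1,0,-1
v2: -1,-1,-1,-1,-1,-1,-1,-1
v1: 3,3,3,3,3,4,5,6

steps = 26; useful = 172; efficiency = 172/208 = 43/52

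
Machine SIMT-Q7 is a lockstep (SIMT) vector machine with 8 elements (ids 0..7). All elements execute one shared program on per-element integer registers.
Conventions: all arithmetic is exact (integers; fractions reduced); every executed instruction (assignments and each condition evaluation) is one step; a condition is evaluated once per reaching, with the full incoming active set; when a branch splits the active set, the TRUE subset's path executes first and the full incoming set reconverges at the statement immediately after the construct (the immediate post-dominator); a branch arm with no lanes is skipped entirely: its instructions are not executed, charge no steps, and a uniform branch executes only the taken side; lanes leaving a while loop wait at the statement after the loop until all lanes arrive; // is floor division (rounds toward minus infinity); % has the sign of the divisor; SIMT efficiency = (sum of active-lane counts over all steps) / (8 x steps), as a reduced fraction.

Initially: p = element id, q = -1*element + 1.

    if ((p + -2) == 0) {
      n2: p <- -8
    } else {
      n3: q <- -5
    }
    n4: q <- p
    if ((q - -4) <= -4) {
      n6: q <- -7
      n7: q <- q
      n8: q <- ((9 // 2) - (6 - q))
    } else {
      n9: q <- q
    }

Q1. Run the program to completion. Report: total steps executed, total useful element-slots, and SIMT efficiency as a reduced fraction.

Answer: 9 steps, 42 useful, 7/12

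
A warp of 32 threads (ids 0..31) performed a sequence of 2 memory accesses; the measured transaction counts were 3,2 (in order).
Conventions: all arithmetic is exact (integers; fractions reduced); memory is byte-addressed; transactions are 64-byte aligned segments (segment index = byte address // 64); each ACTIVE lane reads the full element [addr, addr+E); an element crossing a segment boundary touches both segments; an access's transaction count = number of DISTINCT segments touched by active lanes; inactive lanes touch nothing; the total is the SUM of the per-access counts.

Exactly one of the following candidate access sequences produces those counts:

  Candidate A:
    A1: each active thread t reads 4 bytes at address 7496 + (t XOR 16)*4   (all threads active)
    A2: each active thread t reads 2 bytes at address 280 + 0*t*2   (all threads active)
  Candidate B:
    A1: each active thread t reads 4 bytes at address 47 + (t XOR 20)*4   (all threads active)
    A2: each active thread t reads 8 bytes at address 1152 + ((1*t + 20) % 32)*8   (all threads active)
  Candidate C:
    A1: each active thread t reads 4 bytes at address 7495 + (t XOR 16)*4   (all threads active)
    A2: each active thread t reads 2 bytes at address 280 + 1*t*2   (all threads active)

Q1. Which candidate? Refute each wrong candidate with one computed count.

A: A2 gives 1 transaction, not 2
B: A2 gives 4 transactions, not 2
C: all counts match (3,2)

Answer: C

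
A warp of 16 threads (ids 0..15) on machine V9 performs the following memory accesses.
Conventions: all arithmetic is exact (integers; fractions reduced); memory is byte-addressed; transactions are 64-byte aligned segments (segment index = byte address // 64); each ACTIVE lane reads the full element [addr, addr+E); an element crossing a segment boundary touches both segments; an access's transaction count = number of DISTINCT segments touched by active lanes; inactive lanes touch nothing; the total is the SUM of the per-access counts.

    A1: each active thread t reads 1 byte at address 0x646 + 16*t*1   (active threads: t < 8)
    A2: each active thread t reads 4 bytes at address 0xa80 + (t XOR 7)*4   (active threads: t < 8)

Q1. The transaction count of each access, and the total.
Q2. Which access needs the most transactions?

A1: 2 transactions
A2: 1 transaction

Answer: 2,1; total 3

Answer: A1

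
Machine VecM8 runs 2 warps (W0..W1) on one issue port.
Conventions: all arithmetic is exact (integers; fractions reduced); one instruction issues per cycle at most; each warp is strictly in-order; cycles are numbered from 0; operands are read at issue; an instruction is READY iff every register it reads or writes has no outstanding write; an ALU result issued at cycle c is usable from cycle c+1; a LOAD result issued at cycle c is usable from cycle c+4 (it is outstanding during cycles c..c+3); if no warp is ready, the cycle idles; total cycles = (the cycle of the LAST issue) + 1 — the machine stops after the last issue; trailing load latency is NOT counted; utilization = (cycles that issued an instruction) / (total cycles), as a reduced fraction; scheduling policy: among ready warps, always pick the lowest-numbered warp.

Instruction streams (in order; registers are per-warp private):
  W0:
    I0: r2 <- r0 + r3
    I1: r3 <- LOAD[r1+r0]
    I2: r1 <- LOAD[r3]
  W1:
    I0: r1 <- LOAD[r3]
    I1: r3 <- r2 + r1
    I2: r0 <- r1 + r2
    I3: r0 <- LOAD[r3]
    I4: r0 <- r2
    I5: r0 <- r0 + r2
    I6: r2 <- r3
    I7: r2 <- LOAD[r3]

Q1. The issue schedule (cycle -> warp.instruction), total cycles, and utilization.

cycle 0: W0.I0
cycle 1: W0.I1
cycle 2: W1.I0
cycle 3: idle
cycle 4: idle
cycle 5: W0.I2
cycle 6: W1.I1
cycle 7: W1.I2
cycle 8: W1.I3
cycle 9: idle
cycle 10: idle
cycle 11: idle
cycle 12: W1.I4
cycle 13: W1.I5
cycle 14: W1.I6
cycle 15: W1.I7

Answer: 16 cycles, utilization 11/16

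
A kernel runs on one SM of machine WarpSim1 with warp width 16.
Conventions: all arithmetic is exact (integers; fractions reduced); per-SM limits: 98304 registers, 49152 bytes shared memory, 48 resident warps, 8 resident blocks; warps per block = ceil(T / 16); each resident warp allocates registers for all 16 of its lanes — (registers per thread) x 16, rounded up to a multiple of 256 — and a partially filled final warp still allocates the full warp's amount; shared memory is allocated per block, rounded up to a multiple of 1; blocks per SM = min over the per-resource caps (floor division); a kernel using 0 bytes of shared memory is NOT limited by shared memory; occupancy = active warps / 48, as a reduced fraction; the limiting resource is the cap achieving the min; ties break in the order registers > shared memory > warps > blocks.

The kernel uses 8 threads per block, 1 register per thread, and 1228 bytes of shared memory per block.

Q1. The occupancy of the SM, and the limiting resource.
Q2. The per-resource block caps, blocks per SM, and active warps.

Answer: occupancy 1/6, limited by blocks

registers: 384 blocks
shared memory: 40 blocks
warps: 48 blocks
blocks: 8 blocks

Answer: 8 blocks, 8 active warps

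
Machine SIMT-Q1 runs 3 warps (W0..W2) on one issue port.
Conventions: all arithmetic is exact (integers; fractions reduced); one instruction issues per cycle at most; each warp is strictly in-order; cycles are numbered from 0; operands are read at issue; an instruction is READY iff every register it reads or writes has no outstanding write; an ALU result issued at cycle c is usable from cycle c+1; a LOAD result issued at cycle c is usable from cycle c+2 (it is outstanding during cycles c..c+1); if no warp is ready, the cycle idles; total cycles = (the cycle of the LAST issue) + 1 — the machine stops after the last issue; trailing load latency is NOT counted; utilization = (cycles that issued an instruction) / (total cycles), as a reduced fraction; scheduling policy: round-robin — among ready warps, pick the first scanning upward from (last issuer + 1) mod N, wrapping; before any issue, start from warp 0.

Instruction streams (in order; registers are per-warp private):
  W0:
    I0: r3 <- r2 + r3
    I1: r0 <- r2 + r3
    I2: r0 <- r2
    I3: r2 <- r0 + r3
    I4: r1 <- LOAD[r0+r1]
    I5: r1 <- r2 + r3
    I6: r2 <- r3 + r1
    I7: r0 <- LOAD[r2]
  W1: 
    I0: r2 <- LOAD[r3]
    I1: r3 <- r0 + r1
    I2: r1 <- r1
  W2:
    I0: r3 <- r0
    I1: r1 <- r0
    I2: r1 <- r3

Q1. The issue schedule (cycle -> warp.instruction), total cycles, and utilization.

cycle 0: W0.I0
cycle 1: W1.I0
cycle 2: W2.I0
cycle 3: W0.I1
cycle 4: W1.I1
cycle 5: W2.I1
cycle 6: W0.I2
cycle 7: W1.I2
cycle 8: W2.I2
cycle 9: W0.I3
cycle 10: W0.I4
cycle 11: idle
cycle 12: W0.I5
cycle 13: W0.I6
cycle 14: W0.I7

Answer: 15 cycles, utilization 14/15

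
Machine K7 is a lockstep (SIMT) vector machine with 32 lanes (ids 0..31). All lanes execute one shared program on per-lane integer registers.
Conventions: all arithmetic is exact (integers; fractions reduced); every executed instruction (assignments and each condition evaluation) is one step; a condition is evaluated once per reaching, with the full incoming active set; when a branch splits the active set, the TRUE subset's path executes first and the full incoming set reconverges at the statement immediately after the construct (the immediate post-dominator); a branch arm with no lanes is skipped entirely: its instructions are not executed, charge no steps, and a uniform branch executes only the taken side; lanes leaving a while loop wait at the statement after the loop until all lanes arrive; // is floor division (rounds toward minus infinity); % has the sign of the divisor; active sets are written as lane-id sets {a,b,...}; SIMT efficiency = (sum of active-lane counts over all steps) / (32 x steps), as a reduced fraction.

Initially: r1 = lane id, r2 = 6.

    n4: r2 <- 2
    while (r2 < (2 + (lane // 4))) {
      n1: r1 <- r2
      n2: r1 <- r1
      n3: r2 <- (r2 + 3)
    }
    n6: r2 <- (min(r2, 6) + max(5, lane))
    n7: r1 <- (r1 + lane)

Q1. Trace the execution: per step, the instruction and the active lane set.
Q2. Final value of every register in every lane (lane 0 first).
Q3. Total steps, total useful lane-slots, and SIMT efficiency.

step 0: r2 <- 2                      {0,1,2,3,4,5,6,7,8,9,10,11,12,13,14,15,16,17,18,19,20,21,22,23,24,25,26,27,28,29,30,31}
step 1: eval (r2 < (2 + (lane // 4))) {0,1,2,3,4,5,6,7,8,9,10,11,12,13,14,15,16,17,18,19,20,21,22,23,24,25,26,27,28,29,30,31}
step 2: r1 <- r2                     {4,5,6,7,8,9,10,11,12,13,14,15,16,17,18,19,20,21,22,23,24,25,26,27,28,29,30,31}
step 3: r1 <- r1                     {4,5,6,7,8,9,10,11,12,13,14,15,16,17,18,19,20,21,22,23,24,25,26,27,28,29,30,31}
step 4: r2 <- (r2 + 3)               {4,5,6,7,8,9,10,11,12,13,14,15,16,17,18,19,20,21,22,23,24,25,26,27,28,29,30,31}
step 5: eval (r2 < (2 + (lane // 4))) {4,5,6,7,8,9,10,11,12,13,14,15,16,17,18,19,20,21,22,23,24,25,26,27,28,29,30,31}
step 6: r1 <- r2                     {16,17,18,19,20,21,22,23,24,25,26,27,28,29,30,31}
step 7: r1 <- r1                     {16,17,18,19,20,21,22,23,24,25,26,27,28,29,30,31}
step 8: r2 <- (r2 + 3)               {16,17,18,19,20,21,22,23,24,25,26,27,28,29,30,31}
step 9: eval (r2 < (2 + (lane // 4))) {16,17,18,19,20,21,22,23,24,25,26,27,28,29,30,31}
step 10: r1 <- r2                     {28,29,30,31}
step 11: r1 <- r1                     {28,29,30,31}
step 12: r2 <- (r2 + 3)               {28,29,30,31}
step 13: eval (r2 < (2 + (lane // 4))) {28,29,30,31}
step 14: r2 <- (min(r2, 6) + max(5, lane)) {0,1,2,3,4,5,6,7,8,9,10,11,12,13,14,15,16,17,18,19,20,21,22,23,24,25,26,27,28,29,30,31}
step 15: r1 <- (r1 + lane)            {0,1,2,3,4,5,6,7,8,9,10,11,12,13,14,15,16,17,18,19,20,21,22,23,24,25,26,27,28,29,30,31}

Answer: 16 steps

r1: 0,2,4,6,6,7,8,9,10,11,12,13,14,15,16,17,21,22,23,24,25,26,27,28,29,30,31,32,36,37,38,39
r2: 7,7,7,7,10,10,11,12,13,14,15,16,17,18,19,20,22,23,24,25,26,27,28,29,30,31,32,33,34,35,36,37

steps = 16; useful = 320; efficiency = 320/512 = 5/8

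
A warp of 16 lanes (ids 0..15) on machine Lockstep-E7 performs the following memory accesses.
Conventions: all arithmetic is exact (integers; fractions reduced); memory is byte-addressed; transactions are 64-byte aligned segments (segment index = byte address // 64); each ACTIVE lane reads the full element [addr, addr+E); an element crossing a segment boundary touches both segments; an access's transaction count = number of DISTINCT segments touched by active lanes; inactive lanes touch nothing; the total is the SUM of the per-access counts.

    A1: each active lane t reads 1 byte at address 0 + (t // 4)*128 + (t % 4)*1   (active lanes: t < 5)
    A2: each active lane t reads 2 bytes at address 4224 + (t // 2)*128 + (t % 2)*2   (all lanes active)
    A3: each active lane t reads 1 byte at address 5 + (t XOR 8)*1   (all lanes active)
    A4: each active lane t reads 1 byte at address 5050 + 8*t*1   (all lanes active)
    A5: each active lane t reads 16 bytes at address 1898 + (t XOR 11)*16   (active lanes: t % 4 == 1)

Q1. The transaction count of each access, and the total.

A1: 2 transactions
A2: 8 transactions
A3: 1 transaction
A4: 3 transactions
A5: 4 transactions

Answer: 2,8,1,3,4; total 18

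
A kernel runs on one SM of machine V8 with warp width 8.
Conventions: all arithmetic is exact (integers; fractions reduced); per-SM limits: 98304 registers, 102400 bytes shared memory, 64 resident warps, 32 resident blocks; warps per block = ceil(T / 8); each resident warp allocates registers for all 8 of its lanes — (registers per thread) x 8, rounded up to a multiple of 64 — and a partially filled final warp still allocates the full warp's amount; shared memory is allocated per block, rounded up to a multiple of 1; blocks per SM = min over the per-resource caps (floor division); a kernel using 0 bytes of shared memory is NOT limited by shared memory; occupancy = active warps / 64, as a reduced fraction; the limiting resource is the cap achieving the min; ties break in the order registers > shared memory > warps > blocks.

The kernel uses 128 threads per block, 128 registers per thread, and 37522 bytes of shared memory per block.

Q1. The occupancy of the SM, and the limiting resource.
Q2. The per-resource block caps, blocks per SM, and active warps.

Answer: occupancy 1/2, limited by shared memory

registers: 6 blocks
shared memory: 2 blocks
warps: 4 blocks
blocks: 32 blocks

Answer: 2 blocks, 32 active warps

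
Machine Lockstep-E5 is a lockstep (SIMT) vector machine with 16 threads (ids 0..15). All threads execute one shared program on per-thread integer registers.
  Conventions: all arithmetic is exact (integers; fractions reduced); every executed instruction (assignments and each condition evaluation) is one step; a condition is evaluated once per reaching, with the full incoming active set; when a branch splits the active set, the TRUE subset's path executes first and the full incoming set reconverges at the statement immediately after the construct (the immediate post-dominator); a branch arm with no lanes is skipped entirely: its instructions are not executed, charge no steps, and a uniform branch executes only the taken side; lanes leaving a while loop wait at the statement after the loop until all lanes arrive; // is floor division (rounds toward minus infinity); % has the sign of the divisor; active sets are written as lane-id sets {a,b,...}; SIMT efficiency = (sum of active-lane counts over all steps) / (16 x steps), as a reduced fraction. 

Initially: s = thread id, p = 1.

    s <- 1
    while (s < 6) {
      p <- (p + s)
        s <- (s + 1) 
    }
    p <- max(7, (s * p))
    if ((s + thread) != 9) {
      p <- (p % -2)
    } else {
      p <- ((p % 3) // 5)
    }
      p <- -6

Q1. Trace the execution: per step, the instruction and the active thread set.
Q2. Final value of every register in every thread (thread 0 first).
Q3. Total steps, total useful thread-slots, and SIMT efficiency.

step 0: s <- 1                       {0,1,2,3,4,5,6,7,8,9,10,11,12,13,14,15}
step 1: eval (s < 6)                 {0,1,2,3,4,5,6,7,8,9,10,11,12,13,14,15}
step 2: p <- (p + s)                 {0,1,2,3,4,5,6,7,8,9,10,11,12,13,14,15}
step 3: s <- (s + 1)                 {0,1,2,3,4,5,6,7,8,9,10,11,12,13,14,15}
step 4: eval (s < 6)                 {0,1,2,3,4,5,6,7,8,9,10,11,12,13,14,15}
step 5: p <- (p + s)                 {0,1,2,3,4,5,6,7,8,9,10,11,12,13,14,15}
step 6: s <- (s + 1)                 {0,1,2,3,4,5,6,7,8,9,10,11,12,13,14,15}
step 7: eval (s < 6)                 {0,1,2,3,4,5,6,7,8,9,10,11,12,13,14,15}
step 8: p <- (p + s)                 {0,1,2,3,4,5,6,7,8,9,10,11,12,13,14,15}
step 9: s <- (s + 1)                 {0,1,2,3,4,5,6,7,8,9,10,11,12,13,14,15}
step 10: eval (s < 6)                 {0,1,2,3,4,5,6,7,8,9,10,11,12,13,14,15}
step 11: p <- (p + s)                 {0,1,2,3,4,5,6,7,8,9,10,11,12,13,14,15}
step 12: s <- (s + 1)                 {0,1,2,3,4,5,6,7,8,9,10,11,12,13,14,15}
step 13: eval (s < 6)                 {0,1,2,3,4,5,6,7,8,9,10,11,12,13,14,15}
step 14: p <- (p + s)                 {0,1,2,3,4,5,6,7,8,9,10,11,12,13,14,15}
step 15: s <- (s + 1)                 {0,1,2,3,4,5,6,7,8,9,10,11,12,13,14,15}
step 16: eval (s < 6)                 {0,1,2,3,4,5,6,7,8,9,10,11,12,13,14,15}
step 17: p <- max(7, (s * p))         {0,1,2,3,4,5,6,7,8,9,10,11,12,13,14,15}
step 18: eval ((s + thread) != 9)     {0,1,2,3,4,5,6,7,8,9,10,11,12,13,14,15}
step 19: p <- (p % -2)                {0,1,2,4,5,6,7,8,9,10,11,12,13,14,15}
step 20: p <- ((p % 3) // 5)          {3}
step 21: p <- -6                      {0,1,2,3,4,5,6,7,8,9,10,11,12,13,14,15}

Answer: 22 steps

s: 6,6,6,6,6,6,6,6,6,6,6,6,6,6,6,6
p: -6,-6,-6,-6,-6,-6,-6,-6,-6,-6,-6,-6,-6,-6,-6,-6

steps = 22; useful = 336; efficiency = 336/352 = 21/22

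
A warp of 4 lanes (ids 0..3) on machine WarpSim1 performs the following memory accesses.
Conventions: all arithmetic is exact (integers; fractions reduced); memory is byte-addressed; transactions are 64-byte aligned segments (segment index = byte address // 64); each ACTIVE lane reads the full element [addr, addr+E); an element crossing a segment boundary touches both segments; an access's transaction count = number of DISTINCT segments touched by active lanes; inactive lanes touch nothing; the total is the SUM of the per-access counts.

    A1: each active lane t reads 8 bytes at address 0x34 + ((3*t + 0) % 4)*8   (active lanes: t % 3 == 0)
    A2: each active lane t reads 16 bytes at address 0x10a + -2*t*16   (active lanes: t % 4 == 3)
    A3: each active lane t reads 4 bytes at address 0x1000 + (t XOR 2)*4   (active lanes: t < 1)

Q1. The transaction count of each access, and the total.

A1: 2 transactions
A2: 1 transaction
A3: 1 transaction

Answer: 2,1,1; total 4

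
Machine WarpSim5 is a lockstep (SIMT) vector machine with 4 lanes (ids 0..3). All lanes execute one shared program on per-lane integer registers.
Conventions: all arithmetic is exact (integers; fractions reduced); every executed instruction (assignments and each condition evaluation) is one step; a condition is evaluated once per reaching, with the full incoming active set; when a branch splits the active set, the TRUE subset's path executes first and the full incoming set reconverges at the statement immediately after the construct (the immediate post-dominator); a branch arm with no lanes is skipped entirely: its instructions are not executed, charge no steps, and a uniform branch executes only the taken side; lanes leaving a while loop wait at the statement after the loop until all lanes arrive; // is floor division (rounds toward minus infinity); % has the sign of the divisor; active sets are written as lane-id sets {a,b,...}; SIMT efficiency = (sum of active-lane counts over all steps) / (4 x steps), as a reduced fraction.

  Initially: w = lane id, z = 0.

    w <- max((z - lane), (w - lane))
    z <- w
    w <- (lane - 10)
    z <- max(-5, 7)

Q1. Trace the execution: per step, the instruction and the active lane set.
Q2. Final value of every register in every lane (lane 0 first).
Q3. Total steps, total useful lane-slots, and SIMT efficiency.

step 0: w <- max((z - lane), (w - lane)) {0,1,2,3}
step 1: z <- w                       {0,1,2,3}
step 2: w <- (lane - 10)             {0,1,2,3}
step 3: z <- max(-5, 7)              {0,1,2,3}

Answer: 4 steps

w: -10,-9,-8,-7
z: 7,7,7,7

steps = 4; useful = 16; efficiency = 16/16 = 1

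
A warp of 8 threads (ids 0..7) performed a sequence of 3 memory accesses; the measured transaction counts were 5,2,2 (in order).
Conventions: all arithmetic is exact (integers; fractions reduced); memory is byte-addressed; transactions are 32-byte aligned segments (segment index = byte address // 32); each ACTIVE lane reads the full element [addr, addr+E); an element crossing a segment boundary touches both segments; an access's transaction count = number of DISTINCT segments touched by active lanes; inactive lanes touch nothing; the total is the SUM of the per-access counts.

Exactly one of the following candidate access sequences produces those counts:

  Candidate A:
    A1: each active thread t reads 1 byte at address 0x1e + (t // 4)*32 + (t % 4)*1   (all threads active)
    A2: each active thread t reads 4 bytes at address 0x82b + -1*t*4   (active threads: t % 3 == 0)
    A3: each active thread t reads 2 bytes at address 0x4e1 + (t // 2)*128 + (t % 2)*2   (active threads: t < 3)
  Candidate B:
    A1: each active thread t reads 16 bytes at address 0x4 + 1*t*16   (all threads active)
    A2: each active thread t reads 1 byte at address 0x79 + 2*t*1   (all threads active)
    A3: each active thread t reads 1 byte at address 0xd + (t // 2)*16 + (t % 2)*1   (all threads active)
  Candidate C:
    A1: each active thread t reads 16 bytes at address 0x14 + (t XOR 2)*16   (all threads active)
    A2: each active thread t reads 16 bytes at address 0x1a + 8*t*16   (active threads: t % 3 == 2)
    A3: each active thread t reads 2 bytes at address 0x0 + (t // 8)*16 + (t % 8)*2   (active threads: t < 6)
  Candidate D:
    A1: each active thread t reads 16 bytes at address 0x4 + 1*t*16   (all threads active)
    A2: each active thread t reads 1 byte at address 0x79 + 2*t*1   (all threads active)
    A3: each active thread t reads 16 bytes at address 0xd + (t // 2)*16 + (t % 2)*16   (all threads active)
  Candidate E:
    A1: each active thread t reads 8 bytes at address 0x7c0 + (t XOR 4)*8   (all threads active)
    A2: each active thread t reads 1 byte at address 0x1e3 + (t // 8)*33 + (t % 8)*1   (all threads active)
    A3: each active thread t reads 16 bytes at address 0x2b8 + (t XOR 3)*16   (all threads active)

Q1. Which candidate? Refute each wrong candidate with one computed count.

A: A1 gives 3 transactions, not 5
C: A2 gives 4 transactions, not 2
D: A3 gives 3 transactions, not 2
E: A1 gives 2 transactions, not 5
B: all counts match (5,2,2)

Answer: B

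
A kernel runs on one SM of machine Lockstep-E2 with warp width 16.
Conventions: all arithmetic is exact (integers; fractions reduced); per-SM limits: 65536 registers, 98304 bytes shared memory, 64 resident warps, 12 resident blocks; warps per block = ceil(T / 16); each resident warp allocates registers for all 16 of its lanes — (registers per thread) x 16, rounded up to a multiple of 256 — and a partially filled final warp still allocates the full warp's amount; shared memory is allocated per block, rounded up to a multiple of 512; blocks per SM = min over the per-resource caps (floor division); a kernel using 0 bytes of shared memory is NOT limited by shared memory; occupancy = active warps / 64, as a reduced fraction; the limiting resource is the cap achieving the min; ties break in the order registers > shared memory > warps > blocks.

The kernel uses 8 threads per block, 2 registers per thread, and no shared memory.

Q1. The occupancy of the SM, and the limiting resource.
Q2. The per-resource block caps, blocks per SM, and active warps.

Answer: occupancy 3/16, limited by blocks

registers: 256 blocks
shared memory: no limit (kernel uses none)
warps: 64 blocks
blocks: 12 blocks

Answer: 12 blocks, 12 active warps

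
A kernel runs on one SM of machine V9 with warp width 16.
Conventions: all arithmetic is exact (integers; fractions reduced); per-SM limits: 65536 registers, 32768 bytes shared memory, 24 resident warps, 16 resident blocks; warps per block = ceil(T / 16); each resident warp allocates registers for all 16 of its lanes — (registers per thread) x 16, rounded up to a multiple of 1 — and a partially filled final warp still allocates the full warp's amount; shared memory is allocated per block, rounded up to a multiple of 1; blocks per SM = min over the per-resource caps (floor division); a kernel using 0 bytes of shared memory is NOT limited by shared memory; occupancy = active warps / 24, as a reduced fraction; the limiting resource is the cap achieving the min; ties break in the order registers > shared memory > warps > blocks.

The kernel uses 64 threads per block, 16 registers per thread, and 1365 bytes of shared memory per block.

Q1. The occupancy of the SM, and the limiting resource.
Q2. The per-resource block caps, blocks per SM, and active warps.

Answer: occupancy 1, limited by warps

registers: 64 blocks
shared memory: 24 blocks
warps: 6 blocks
blocks: 16 blocks

Answer: 6 blocks, 24 active warps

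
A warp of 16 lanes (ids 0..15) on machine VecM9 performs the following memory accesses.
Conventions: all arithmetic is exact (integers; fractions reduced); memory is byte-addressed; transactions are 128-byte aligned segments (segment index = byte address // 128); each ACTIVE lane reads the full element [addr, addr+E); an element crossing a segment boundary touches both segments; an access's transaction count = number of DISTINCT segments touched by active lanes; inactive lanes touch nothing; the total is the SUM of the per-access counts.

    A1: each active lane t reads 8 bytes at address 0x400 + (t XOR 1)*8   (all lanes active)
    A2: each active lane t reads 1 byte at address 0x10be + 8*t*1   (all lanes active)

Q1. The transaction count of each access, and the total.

A1: 1 transaction
A2: 2 transactions

Answer: 1,2; total 3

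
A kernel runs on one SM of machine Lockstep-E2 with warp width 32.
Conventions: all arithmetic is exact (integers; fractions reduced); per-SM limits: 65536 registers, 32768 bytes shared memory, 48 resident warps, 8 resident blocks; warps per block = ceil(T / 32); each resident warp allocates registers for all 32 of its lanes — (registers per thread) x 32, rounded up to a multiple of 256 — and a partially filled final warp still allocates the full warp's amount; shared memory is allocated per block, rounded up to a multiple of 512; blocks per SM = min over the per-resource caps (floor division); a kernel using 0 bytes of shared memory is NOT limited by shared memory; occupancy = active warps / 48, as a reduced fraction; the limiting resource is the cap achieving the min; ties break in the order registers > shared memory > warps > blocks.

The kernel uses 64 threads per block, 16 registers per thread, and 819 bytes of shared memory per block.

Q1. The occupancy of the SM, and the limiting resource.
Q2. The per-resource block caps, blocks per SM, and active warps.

Answer: occupancy 1/3, limited by blocks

registers: 64 blocks
shared memory: 32 blocks
warps: 24 blocks
blocks: 8 blocks

Answer: 8 blocks, 16 active warps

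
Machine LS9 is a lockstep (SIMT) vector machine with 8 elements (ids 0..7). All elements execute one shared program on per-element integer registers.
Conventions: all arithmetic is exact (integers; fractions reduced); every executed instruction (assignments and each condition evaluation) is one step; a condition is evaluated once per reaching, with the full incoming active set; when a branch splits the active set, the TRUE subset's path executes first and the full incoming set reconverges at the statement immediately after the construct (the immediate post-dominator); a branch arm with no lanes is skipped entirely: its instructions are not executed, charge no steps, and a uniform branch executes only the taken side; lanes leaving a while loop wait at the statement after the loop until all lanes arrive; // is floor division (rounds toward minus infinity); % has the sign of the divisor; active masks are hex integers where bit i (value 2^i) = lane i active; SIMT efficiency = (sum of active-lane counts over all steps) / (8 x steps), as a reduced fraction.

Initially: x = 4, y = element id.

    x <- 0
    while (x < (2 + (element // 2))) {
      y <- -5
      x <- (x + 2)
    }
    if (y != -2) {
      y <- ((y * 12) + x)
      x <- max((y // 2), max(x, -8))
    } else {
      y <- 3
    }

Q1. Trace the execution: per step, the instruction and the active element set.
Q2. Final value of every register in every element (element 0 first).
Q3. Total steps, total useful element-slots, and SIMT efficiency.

step 0: x <- 0                       0xff
step 1: eval (x < (2 + (element // 2))) 0xff
step 2: y <- -5                      0xff
step 3: x <- (x + 2)                 0xff
step 4: eval (x < (2 + (element // 2))) 0xff
step 5: y <- -5                      0xfc
step 6: x <- (x + 2)                 0xfc
step 7: eval (x < (2 + (element // 2))) 0xfc
step 8: y <- -5                      0xc0
step 9: x <- (x + 2)                 0xc0
step 10: eval (x < (2 + (element // 2))) 0xc0
step 11: eval (y != -2)               0xff
step 12: y <- ((y * 12) + x)          0xff
step 13: x <- max((y // 2), max(x, -8)) 0xff

Answer: 14 steps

x: 2,2,4,4,4,4,6,6
y: -58,-58,-56,-56,-56,-56,-54,-54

steps = 14; useful = 88; efficiency = 88/112 = 11/14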